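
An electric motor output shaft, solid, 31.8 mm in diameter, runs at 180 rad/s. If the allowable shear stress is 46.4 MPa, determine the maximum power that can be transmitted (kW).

52.7 kW

J = πd⁴/32 = π(0.0318)⁴/32 = 1.004×10^-7 m⁴.
T_max = τ_allow·J/r = 4.64×10^7 × 1.004×10^-7 / 0.0159 = 293.0 N·m.
ω = 180 rad/s, so P_max = T_max·ω = 5.274×10^4 W.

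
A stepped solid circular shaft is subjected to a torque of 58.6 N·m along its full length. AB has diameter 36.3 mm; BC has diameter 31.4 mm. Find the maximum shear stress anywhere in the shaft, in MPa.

Under the same torque, τ_max = 16T/(πd³) is largest where d is smallest — segment BC (d = 31.4 mm).
τ_max = 16·58.60/(π·(0.0314)³) = 9.640×10^6 Pa.

9.64 MPa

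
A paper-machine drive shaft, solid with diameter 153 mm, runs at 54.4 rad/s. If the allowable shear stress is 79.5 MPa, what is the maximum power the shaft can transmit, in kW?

3040 kW

J = πd⁴/32 = π(0.153)⁴/32 = 5.380×10^-5 m⁴.
T_max = τ_allow·J/r = 7.95×10^7 × 5.380×10^-5 / 0.0765 = 55910 N·m.
ω = 54.4 rad/s, so P_max = T_max·ω = 3.041×10^6 W.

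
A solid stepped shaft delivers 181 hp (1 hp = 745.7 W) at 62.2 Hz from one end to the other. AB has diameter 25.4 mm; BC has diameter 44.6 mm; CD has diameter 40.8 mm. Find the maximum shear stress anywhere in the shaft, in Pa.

1.07e8 Pa

ω = 2π·62.2 = 390.8 rad/s, so T = P/ω = 181×745.7 / 390.8 = 345.4 N·m.
Under the same torque, τ_max = 16T/(πd³) is largest where d is smallest — segment AB (d = 25.4 mm).
τ_max = 16·345.4/(π·(0.0254)³) = 1.073×10^8 Pa.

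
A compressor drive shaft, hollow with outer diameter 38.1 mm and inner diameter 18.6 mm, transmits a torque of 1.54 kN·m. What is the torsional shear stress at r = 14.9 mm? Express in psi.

17100 psi

J = π(d_o⁴ − d_i⁴)/32 = π(0.0381⁴ − 0.0186⁴)/32 = 1.951×10^-7 m⁴.
Shear stress varies linearly with radius: τ = T·r/J = 1540 × 0.0149 / 1.951×10^-7 = 1.176×10^8 Pa.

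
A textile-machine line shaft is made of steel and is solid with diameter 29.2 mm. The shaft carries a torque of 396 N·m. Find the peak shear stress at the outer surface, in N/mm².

J = πd⁴/32 = π(0.0292)⁴/32 = 7.137×10^-8 m⁴.
τ_max = T·r/J = 396.0 × 0.0146 / 7.137×10^-8 = 8.101×10^7 Pa.

81.0 N/mm²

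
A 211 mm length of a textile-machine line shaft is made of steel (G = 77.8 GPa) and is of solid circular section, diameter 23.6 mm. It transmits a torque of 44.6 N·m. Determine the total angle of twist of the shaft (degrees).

J = πd⁴/32 = π(0.0236)⁴/32 = 3.045×10^-8 m⁴.
θ = T·L/(G·J) = 44.60 × 0.211 / (77.8×10⁹ × 3.045×10^-8) = 3.972×10^-3 rad.

0.228°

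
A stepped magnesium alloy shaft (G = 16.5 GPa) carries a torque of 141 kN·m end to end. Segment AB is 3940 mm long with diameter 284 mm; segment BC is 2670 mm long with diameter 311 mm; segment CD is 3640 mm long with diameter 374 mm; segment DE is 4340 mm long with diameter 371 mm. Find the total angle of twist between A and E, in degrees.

J_AB = π(0.284)⁴/32 = 6.39×10^-4 m⁴; J_BC = π(0.311)⁴/32 = 9.18×10^-4 m⁴; J_CD = π(0.374)⁴/32 = 1.92×10^-3 m⁴; J_DE = π(0.371)⁴/32 = 1.86×10^-3 m⁴.
θ = (T/G)·Σ L_i/J_i = (141000/16.5×10⁹)·(3.94/6.39×10^-4 + 2.67/9.18×10^-4 + 3.64/1.92×10^-3 + 4.34/1.86×10^-3) = 0.1137 rad.

6.51°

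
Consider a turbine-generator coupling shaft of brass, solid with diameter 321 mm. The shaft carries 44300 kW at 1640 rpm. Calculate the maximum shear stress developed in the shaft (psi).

5760 psi

ω = 2π·1640/60 = 171.7 rad/s, so T = P/ω = 44300×10³ / 171.7 = 257900 N·m.
J = πd⁴/32 = π(0.321)⁴/32 = 1.042×10^-3 m⁴.
τ_max = T·r/J = 257900 × 0.161 / 1.042×10^-3 = 3.972×10^7 Pa.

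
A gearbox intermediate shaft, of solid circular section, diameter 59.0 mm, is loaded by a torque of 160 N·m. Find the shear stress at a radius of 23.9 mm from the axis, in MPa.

J = πd⁴/32 = π(0.0590)⁴/32 = 1.190×10^-6 m⁴.
Shear stress varies linearly with radius: τ = T·r/J = 160.0 × 0.0239 / 1.190×10^-6 = 3.214×10^6 Pa.

3.21 MPa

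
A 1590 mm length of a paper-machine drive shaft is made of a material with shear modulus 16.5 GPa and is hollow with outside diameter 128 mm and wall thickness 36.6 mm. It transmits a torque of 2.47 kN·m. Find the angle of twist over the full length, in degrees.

J = π(d_o⁴ − d_i⁴)/32 = π(0.128⁴ − 0.0548⁴)/32 = 2.547×10^-5 m⁴.
θ = T·L/(G·J) = 2470 × 1.59 / (16.5×10⁹ × 2.547×10^-5) = 9.346×10^-3 rad.

0.535°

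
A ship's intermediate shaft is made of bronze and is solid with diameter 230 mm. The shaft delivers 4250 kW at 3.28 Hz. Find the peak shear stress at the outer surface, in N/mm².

ω = 2π·3.28 = 20.61 rad/s, so T = P/ω = 4250×10³ / 20.61 = 206200 N·m.
J = πd⁴/32 = π(0.230)⁴/32 = 2.747×10^-4 m⁴.
τ_max = T·r/J = 206200 × 0.115 / 2.747×10^-4 = 8.632×10^7 Pa.

86.3 N/mm²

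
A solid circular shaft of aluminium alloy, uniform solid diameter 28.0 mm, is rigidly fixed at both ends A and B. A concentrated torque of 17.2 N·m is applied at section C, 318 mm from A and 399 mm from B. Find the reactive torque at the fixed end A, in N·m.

9.57 N·m

With uniform GJ and both ends fixed, compatibility θ_AC = θ_CB gives T_A·a = T_B·b, together with T_A + T_B = T₀.
T_A = T₀·b/(a+b) = 17.20·399/717.0 = 9.572 N·m; T_B = 7.628 N·m.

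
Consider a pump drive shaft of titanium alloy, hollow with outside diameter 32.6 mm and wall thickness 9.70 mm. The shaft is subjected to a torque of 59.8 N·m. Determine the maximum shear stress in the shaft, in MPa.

9.03 MPa

J = π(d_o⁴ − d_i⁴)/32 = π(0.0326⁴ − 0.0132⁴)/32 = 1.079×10^-7 m⁴.
τ_max = T·r/J = 59.80 × 0.0163 / 1.079×10^-7 = 9.033×10^6 Pa.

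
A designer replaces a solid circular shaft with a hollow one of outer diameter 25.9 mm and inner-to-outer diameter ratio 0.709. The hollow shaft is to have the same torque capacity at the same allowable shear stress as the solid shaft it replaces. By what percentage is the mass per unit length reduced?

Equal τ_max and T ⇒ the solid shaft needs d_s³ = d_o³(1−k⁴), so d_s = 25.9·(1−0.709⁴)^(1/3) = 23.50 mm.
Area ratio A_h/A_s = d_o²(1−k²)/d_s² = (1−k²)/(1−k⁴)^(2/3) = 0.6039.
Mass saving = 1 − 0.6039 = 39.6 %.

39.6 %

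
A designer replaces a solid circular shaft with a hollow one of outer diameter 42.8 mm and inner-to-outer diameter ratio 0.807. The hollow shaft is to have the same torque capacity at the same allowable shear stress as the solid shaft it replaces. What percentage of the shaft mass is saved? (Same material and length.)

Equal τ_max and T ⇒ the solid shaft needs d_s³ = d_o³(1−k⁴), so d_s = 42.8·(1−0.807⁴)^(1/3) = 35.61 mm.
Area ratio A_h/A_s = d_o²(1−k²)/d_s² = (1−k²)/(1−k⁴)^(2/3) = 0.5038.
Mass saving = 1 − 0.5038 = 49.6 %.

49.6 %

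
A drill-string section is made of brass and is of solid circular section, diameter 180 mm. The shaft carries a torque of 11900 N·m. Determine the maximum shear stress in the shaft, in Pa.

1.04e7 Pa

J = πd⁴/32 = π(0.180)⁴/32 = 1.031×10^-4 m⁴.
τ_max = T·r/J = 11900 × 0.0900 / 1.031×10^-4 = 1.039×10^7 Pa.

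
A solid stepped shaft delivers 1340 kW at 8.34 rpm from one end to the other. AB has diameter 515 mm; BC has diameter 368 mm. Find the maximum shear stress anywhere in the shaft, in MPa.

157 MPa

ω = 2π·8.34/60 = 0.8734 rad/s, so T = P/ω = 1340×10³ / 0.8734 = 1.534e6 N·m.
Under the same torque, τ_max = 16T/(πd³) is largest where d is smallest — segment BC (d = 368 mm).
τ_max = 16·1.534e6/(π·(0.368)³) = 1.568×10^8 Pa.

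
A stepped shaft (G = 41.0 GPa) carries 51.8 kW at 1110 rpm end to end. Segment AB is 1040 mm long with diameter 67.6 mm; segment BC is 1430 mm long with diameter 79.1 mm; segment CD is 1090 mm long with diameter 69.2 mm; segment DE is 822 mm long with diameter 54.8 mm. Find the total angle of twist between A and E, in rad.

0.0249 rad

ω = 2π·1110/60 = 116.2 rad/s, so T = P/ω = 51.8×10³ / 116.2 = 445.6 N·m.
J_AB = π(0.0676)⁴/32 = 2.05×10^-6 m⁴; J_BC = π(0.0791)⁴/32 = 3.84×10^-6 m⁴; J_CD = π(0.0692)⁴/32 = 2.25×10^-6 m⁴; J_DE = π(0.0548)⁴/32 = 8.85×10^-7 m⁴.
θ = (T/G)·Σ L_i/J_i = (445.6/41.0×10⁹)·(1.04/2.05×10^-6 + 1.43/3.84×10^-6 + 1.09/2.25×10^-6 + 0.822/8.85×10^-7) = 0.02491 rad.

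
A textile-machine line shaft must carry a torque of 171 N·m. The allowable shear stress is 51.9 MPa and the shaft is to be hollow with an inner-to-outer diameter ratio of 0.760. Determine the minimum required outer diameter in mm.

29.3 mm

For a hollow shaft with d_i/d_o = 0.760: τ_max = 16T/(π d_o³ (1−k⁴)), so d_o = [16T/(π τ_allow (1−k⁴))]^(1/3) = [16·171.0/(π·5.19×10^7·0.6664)]^(1/3) = 0.02931 m.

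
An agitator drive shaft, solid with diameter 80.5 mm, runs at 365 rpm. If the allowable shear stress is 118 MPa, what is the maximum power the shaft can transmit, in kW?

J = πd⁴/32 = π(0.0805)⁴/32 = 4.123×10^-6 m⁴.
T_max = τ_allow·J/r = 1.18×10^8 × 4.123×10^-6 / 0.0403 = 12090 N·m.
ω = 2π·365/60 = 38.22 rad/s, so P_max = T_max·ω = 4.620×10^5 W.

462 kW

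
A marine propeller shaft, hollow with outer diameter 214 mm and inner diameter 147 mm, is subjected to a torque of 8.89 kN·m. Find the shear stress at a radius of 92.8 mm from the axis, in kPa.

5150 kPa

J = π(d_o⁴ − d_i⁴)/32 = π(0.214⁴ − 0.147⁴)/32 = 1.601×10^-4 m⁴.
Shear stress varies linearly with radius: τ = T·r/J = 8890 × 0.0928 / 1.601×10^-4 = 5.154×10^6 Pa.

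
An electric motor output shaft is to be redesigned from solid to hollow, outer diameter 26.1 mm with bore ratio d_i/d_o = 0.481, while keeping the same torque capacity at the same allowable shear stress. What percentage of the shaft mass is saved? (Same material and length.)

Equal τ_max and T ⇒ the solid shaft needs d_s³ = d_o³(1−k⁴), so d_s = 26.1·(1−0.481⁴)^(1/3) = 25.63 mm.
Area ratio A_h/A_s = d_o²(1−k²)/d_s² = (1−k²)/(1−k⁴)^(2/3) = 0.7974.
Mass saving = 1 − 0.7974 = 20.3 %.

20.3 %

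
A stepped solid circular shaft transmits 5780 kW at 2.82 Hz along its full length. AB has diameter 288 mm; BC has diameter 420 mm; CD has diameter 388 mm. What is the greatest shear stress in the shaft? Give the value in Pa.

6.95e7 Pa

ω = 2π·2.82 = 17.72 rad/s, so T = P/ω = 5780×10³ / 17.72 = 326200 N·m.
Under the same torque, τ_max = 16T/(πd³) is largest where d is smallest — segment AB (d = 288 mm).
τ_max = 16·326200/(π·(0.288)³) = 6.955×10^7 Pa.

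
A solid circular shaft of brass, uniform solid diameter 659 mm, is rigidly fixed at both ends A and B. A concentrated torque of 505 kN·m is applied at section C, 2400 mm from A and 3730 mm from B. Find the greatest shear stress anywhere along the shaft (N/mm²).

With uniform GJ and both ends fixed, compatibility θ_AC = θ_CB gives T_A·a = T_B·b, together with T_A + T_B = T₀.
T_A = T₀·b/(a+b) = 505000·3730/6130 = 307300 N·m; T_B = 197700 N·m.
τ in each portion: τ_AC = 5.47×10^6 Pa, τ_CB = 3.52×10^6 Pa; maximum is in AC.
τ_max = T_AC·r/J = 307300·0.330/0.0185 = 5.468×10^6 Pa.

5.47 N/mm²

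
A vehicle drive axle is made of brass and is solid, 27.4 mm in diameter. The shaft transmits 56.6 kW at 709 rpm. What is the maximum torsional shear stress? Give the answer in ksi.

27.4 ksi

ω = 2π·709/60 = 74.25 rad/s, so T = P/ω = 56.6×10³ / 74.25 = 762.3 N·m.
J = πd⁴/32 = π(0.0274)⁴/32 = 5.534×10^-8 m⁴.
τ_max = T·r/J = 762.3 × 0.0137 / 5.534×10^-8 = 1.887×10^8 Pa.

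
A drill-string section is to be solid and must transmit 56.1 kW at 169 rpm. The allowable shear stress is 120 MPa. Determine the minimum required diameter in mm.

ω = 2π·169/60 = 17.70 rad/s, so T = P/ω = 56.1×10³ / 17.70 = 3170 N·m.
For a solid shaft τ_max = 16T/(πd³), so d = (16T/(π τ_allow))^(1/3) = (16·3170/(π·1.20×10^8))^(1/3) = 0.05124 m.

51.2 mm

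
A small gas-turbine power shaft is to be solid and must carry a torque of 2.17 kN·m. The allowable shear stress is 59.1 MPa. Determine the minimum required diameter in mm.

For a solid shaft τ_max = 16T/(πd³), so d = (16T/(π τ_allow))^(1/3) = (16·2170/(π·5.91×10^7))^(1/3) = 0.05718 m.

57.2 mm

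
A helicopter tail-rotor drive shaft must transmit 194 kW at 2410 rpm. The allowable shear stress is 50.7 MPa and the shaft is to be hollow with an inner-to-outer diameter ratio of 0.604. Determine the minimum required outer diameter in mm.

ω = 2π·2410/60 = 252.4 rad/s, so T = P/ω = 194×10³ / 252.4 = 768.7 N·m.
For a hollow shaft with d_i/d_o = 0.604: τ_max = 16T/(π d_o³ (1−k⁴)), so d_o = [16T/(π τ_allow (1−k⁴))]^(1/3) = [16·768.7/(π·5.07×10^7·0.8669)]^(1/3) = 0.04466 m.

44.7 mm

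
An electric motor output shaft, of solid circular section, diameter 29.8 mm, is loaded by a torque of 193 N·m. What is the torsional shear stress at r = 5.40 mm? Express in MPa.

J = πd⁴/32 = π(0.0298)⁴/32 = 7.742×10^-8 m⁴.
Shear stress varies linearly with radius: τ = T·r/J = 193.0 × 0.00540 / 7.742×10^-8 = 1.346×10^7 Pa.

13.5 MPa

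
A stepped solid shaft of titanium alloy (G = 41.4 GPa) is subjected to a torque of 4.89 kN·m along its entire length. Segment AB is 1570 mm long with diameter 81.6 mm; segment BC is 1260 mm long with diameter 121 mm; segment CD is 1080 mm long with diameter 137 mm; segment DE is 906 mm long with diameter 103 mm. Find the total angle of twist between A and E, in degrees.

J_AB = π(0.0816)⁴/32 = 4.35×10^-6 m⁴; J_BC = π(0.121)⁴/32 = 2.10×10^-5 m⁴; J_CD = π(0.137)⁴/32 = 3.46×10^-5 m⁴; J_DE = π(0.103)⁴/32 = 1.10×10^-5 m⁴.
θ = (T/G)·Σ L_i/J_i = (4890/41.4×10⁹)·(1.57/4.35×10^-6 + 1.26/2.10×10^-5 + 1.08/3.46×10^-5 + 0.906/1.10×10^-5) = 0.06305 rad.

3.61°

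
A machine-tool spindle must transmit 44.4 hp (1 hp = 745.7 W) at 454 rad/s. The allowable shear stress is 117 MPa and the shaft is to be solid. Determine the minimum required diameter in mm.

ω = 454 rad/s, so T = P/ω = 44.4×745.7 / 454.0 = 72.93 N·m.
For a solid shaft τ_max = 16T/(πd³), so d = (16T/(π τ_allow))^(1/3) = (16·72.93/(π·1.17×10^8))^(1/3) = 0.01470 m.

14.7 mm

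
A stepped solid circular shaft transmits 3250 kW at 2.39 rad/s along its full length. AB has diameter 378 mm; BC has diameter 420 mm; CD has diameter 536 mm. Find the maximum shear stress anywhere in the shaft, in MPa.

ω = 2.39 rad/s, so T = P/ω = 3250×10³ / 2.390 = 1.360e6 N·m.
Under the same torque, τ_max = 16T/(πd³) is largest where d is smallest — segment AB (d = 378 mm).
τ_max = 16·1.360e6/(π·(0.378)³) = 1.282×10^8 Pa.

128 MPa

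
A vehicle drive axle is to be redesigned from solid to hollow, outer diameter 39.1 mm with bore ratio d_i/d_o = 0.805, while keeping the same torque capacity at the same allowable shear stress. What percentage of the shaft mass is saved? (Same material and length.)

Equal τ_max and T ⇒ the solid shaft needs d_s³ = d_o³(1−k⁴), so d_s = 39.1·(1−0.805⁴)^(1/3) = 32.61 mm.
Area ratio A_h/A_s = d_o²(1−k²)/d_s² = (1−k²)/(1−k⁴)^(2/3) = 0.5061.
Mass saving = 1 − 0.5061 = 49.4 %.

49.4 %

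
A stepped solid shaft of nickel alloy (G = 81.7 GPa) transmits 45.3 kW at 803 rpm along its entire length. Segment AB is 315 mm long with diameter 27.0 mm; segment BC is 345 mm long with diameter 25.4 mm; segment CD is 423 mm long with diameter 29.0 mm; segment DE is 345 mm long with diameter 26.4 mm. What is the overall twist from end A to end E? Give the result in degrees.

10.5°

ω = 2π·803/60 = 84.09 rad/s, so T = P/ω = 45.3×10³ / 84.09 = 538.7 N·m.
J_AB = π(0.0270)⁴/32 = 5.22×10^-8 m⁴; J_BC = π(0.0254)⁴/32 = 4.09×10^-8 m⁴; J_CD = π(0.0290)⁴/32 = 6.94×10^-8 m⁴; J_DE = π(0.0264)⁴/32 = 4.77×10^-8 m⁴.
θ = (T/G)·Σ L_i/J_i = (538.7/81.7×10⁹)·(0.315/5.22×10^-8 + 0.345/4.09×10^-8 + 0.423/6.94×10^-8 + 0.345/4.77×10^-8) = 0.1833 rad.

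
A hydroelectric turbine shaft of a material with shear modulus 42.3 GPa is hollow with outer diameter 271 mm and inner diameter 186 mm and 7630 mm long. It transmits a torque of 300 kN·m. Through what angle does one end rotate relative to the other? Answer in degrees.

J = π(d_o⁴ − d_i⁴)/32 = π(0.271⁴ − 0.186⁴)/32 = 4.120×10^-4 m⁴.
θ = T·L/(G·J) = 300000 × 7.63 / (42.3×10⁹ × 4.120×10^-4) = 0.1313 rad.

7.53°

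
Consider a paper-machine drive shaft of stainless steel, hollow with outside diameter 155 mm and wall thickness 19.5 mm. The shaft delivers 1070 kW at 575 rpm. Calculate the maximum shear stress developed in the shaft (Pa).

ω = 2π·575/60 = 60.21 rad/s, so T = P/ω = 1070×10³ / 60.21 = 17770 N·m.
J = π(d_o⁴ − d_i⁴)/32 = π(0.155⁴ − 0.116⁴)/32 = 3.889×10^-5 m⁴.
τ_max = T·r/J = 17770 × 0.0775 / 3.889×10^-5 = 3.541×10^7 Pa.

3.54e7 Pa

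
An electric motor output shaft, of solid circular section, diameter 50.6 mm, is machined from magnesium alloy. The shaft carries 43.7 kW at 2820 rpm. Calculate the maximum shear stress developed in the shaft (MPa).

5.82 MPa

ω = 2π·2820/60 = 295.3 rad/s, so T = P/ω = 43.7×10³ / 295.3 = 148.0 N·m.
J = πd⁴/32 = π(0.0506)⁴/32 = 6.436×10^-7 m⁴.
τ_max = T·r/J = 148.0 × 0.0253 / 6.436×10^-7 = 5.817×10^6 Pa.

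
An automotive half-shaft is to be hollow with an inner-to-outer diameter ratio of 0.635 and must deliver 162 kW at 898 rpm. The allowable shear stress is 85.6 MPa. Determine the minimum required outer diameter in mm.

49.7 mm

ω = 2π·898/60 = 94.04 rad/s, so T = P/ω = 162×10³ / 94.04 = 1723 N·m.
For a hollow shaft with d_i/d_o = 0.635: τ_max = 16T/(π d_o³ (1−k⁴)), so d_o = [16T/(π τ_allow (1−k⁴))]^(1/3) = [16·1723/(π·8.56×10^7·0.8374)]^(1/3) = 0.04965 m.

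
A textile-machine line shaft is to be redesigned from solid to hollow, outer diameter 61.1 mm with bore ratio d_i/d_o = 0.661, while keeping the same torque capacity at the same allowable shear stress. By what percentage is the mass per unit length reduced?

35.2 %

Equal τ_max and T ⇒ the solid shaft needs d_s³ = d_o³(1−k⁴), so d_s = 61.1·(1−0.661⁴)^(1/3) = 56.93 mm.
Area ratio A_h/A_s = d_o²(1−k²)/d_s² = (1−k²)/(1−k⁴)^(2/3) = 0.6485.
Mass saving = 1 − 0.6485 = 35.2 %.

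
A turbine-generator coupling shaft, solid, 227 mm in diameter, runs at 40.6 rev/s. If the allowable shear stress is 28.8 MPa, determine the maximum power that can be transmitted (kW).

J = πd⁴/32 = π(0.227)⁴/32 = 2.607×10^-4 m⁴.
T_max = τ_allow·J/r = 2.88×10^7 × 2.607×10^-4 / 0.114 = 66150 N·m.
ω = 2π·40.6 = 255.1 rad/s, so P_max = T_max·ω = 1.687×10^7 W.

16900 kW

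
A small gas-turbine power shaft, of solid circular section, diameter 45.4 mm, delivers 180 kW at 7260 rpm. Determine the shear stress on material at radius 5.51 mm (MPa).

ω = 2π·7260/60 = 760.3 rad/s, so T = P/ω = 180×10³ / 760.3 = 236.8 N·m.
J = πd⁴/32 = π(0.0454)⁴/32 = 4.171×10^-7 m⁴.
Shear stress varies linearly with radius: τ = T·r/J = 236.8 × 0.00551 / 4.171×10^-7 = 3.128×10^6 Pa.

3.13 MPa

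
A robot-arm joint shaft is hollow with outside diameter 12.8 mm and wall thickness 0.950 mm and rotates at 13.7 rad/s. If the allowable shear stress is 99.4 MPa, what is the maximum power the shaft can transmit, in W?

J = π(d_o⁴ − d_i⁴)/32 = π(0.0128⁴ − 0.0109⁴)/32 = 1.250×10^-9 m⁴.
T_max = τ_allow·J/r = 9.94×10^7 × 1.250×10^-9 / 0.00640 = 19.41 N·m.
ω = 13.7 rad/s, so P_max = T_max·ω = 265.9 W.

266 W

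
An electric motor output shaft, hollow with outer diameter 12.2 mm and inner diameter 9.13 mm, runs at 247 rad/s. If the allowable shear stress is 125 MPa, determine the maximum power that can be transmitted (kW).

7.56 kW

J = π(d_o⁴ − d_i⁴)/32 = π(0.0122⁴ − 0.00913⁴)/32 = 1.493×10^-9 m⁴.
T_max = τ_allow·J/r = 1.25×10^8 × 1.493×10^-9 / 0.00610 = 30.59 N·m.
ω = 247 rad/s, so P_max = T_max·ω = 7555 W.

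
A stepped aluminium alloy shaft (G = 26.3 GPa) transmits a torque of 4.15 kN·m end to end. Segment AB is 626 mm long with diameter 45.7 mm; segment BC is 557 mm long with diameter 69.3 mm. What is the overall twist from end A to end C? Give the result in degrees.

J_AB = π(0.0457)⁴/32 = 4.28×10^-7 m⁴; J_BC = π(0.0693)⁴/32 = 2.26×10^-6 m⁴.
θ = (T/G)·Σ L_i/J_i = (4150/26.3×10⁹)·(0.626/4.28×10^-7 + 0.557/2.26×10^-6) = 0.2695 rad.

15.4°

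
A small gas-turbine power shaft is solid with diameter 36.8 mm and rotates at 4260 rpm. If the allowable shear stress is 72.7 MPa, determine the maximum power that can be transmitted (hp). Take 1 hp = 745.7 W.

426 hp

J = πd⁴/32 = π(0.0368)⁴/32 = 1.800×10^-7 m⁴.
T_max = τ_allow·J/r = 7.27×10^7 × 1.800×10^-7 / 0.0184 = 711.4 N·m.
ω = 2π·4260/60 = 446.1 rad/s, so P_max = T_max·ω = 3.174×10^5 W.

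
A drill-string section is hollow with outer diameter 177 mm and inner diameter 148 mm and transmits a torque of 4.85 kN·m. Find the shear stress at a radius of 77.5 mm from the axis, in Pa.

7.63e6 Pa

J = π(d_o⁴ − d_i⁴)/32 = π(0.177⁴ − 0.148⁴)/32 = 4.926×10^-5 m⁴.
Shear stress varies linearly with radius: τ = T·r/J = 4850 × 0.0775 / 4.926×10^-5 = 7.631×10^6 Pa.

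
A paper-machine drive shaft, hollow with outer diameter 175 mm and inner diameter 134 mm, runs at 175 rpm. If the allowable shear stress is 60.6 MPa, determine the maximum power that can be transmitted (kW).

767 kW

J = π(d_o⁴ − d_i⁴)/32 = π(0.175⁴ − 0.134⁴)/32 = 6.042×10^-5 m⁴.
T_max = τ_allow·J/r = 6.06×10^7 × 6.042×10^-5 / 0.0875 = 41850 N·m.
ω = 2π·175/60 = 18.33 rad/s, so P_max = T_max·ω = 7.669×10^5 W.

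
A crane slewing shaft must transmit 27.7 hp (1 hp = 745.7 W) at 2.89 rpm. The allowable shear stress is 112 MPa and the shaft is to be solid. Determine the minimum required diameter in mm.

146 mm

ω = 2π·2.89/60 = 0.3026 rad/s, so T = P/ω = 27.7×745.7 / 0.3026 = 68250 N·m.
For a solid shaft τ_max = 16T/(πd³), so d = (16T/(π τ_allow))^(1/3) = (16·68250/(π·1.12×10^8))^(1/3) = 0.1459 m.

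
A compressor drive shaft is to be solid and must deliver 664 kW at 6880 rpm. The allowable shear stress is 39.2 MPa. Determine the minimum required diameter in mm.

49.3 mm

ω = 2π·6880/60 = 720.5 rad/s, so T = P/ω = 664×10³ / 720.5 = 921.6 N·m.
For a solid shaft τ_max = 16T/(πd³), so d = (16T/(π τ_allow))^(1/3) = (16·921.6/(π·3.92×10^7))^(1/3) = 0.04929 m.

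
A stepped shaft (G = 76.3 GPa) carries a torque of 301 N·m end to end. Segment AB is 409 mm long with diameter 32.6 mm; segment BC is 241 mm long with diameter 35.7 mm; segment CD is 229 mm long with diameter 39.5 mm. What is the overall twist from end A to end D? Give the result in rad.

J_AB = π(0.0326)⁴/32 = 1.11×10^-7 m⁴; J_BC = π(0.0357)⁴/32 = 1.59×10^-7 m⁴; J_CD = π(0.0395)⁴/32 = 2.39×10^-7 m⁴.
θ = (T/G)·Σ L_i/J_i = (301.0/76.3×10⁹)·(0.409/1.11×10^-7 + 0.241/1.59×10^-7 + 0.229/2.39×10^-7) = 0.02429 rad.

0.0243 rad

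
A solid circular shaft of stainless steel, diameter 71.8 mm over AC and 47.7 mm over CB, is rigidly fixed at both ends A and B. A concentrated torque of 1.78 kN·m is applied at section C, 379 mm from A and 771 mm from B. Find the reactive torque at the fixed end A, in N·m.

1620 N·m

Compatibility: T_A·a/J_AC = T_B·b/J_CB with T_A + T_B = T₀.
J_AC = 2.61×10^-6 m⁴, J_CB = 5.08×10^-7 m⁴, so T_A = T₀·(J_AC/a)/((J_AC/a)+(J_CB/b)) = 1624 N·m, T_B = 155.5 N·m.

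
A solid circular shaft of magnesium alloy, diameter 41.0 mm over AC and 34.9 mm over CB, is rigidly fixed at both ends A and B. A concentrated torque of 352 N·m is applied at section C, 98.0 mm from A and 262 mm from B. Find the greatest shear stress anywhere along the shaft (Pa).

2.17e7 Pa

Compatibility: T_A·a/J_AC = T_B·b/J_CB with T_A + T_B = T₀.
J_AC = 2.77×10^-7 m⁴, J_CB = 1.46×10^-7 m⁴, so T_A = T₀·(J_AC/a)/((J_AC/a)+(J_CB/b)) = 294.2 N·m, T_B = 57.78 N·m.
τ in each portion: τ_AC = 2.17×10^7 Pa, τ_CB = 6.92×10^6 Pa; maximum is in AC.
τ_max = T_AC·r/J = 294.2·0.0205/2.77×10^-7 = 2.174×10^7 Pa.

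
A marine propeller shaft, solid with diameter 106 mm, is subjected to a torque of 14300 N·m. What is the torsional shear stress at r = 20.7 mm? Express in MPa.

J = πd⁴/32 = π(0.106)⁴/32 = 1.239×10^-5 m⁴.
Shear stress varies linearly with radius: τ = T·r/J = 14300 × 0.0207 / 1.239×10^-5 = 2.388×10^7 Pa.

23.9 MPa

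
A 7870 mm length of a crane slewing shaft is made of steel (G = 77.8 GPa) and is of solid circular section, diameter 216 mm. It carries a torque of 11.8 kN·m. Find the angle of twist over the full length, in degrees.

0.320°

J = πd⁴/32 = π(0.216)⁴/32 = 2.137×10^-4 m⁴.
θ = T·L/(G·J) = 11800 × 7.87 / (77.8×10⁹ × 2.137×10^-4) = 5.586×10^-3 rad.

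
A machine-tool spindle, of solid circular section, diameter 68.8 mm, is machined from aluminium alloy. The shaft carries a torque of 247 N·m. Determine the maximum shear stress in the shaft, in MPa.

3.86 MPa

J = πd⁴/32 = π(0.0688)⁴/32 = 2.200×10^-6 m⁴.
τ_max = T·r/J = 247.0 × 0.0344 / 2.200×10^-6 = 3.863×10^6 Pa.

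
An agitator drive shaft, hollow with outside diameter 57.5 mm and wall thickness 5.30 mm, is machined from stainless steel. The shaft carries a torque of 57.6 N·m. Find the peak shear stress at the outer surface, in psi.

402 psi

J = π(d_o⁴ − d_i⁴)/32 = π(0.0575⁴ − 0.0469⁴)/32 = 5.982×10^-7 m⁴.
τ_max = T·r/J = 57.60 × 0.0288 / 5.982×10^-7 = 2.768×10^6 Pa.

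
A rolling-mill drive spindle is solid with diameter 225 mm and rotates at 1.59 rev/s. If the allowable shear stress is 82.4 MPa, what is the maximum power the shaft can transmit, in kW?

J = πd⁴/32 = π(0.225)⁴/32 = 2.516×10^-4 m⁴.
T_max = τ_allow·J/r = 8.24×10^7 × 2.516×10^-4 / 0.113 = 184300 N·m.
ω = 2π·1.59 = 9.990 rad/s, so P_max = T_max·ω = 1.841×10^6 W.

1840 kW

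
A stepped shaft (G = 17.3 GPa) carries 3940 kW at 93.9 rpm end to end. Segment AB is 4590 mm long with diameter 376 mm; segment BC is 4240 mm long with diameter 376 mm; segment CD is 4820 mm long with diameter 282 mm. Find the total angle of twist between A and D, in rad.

0.284 rad

ω = 2π·93.9/60 = 9.833 rad/s, so T = P/ω = 3940×10³ / 9.833 = 400700 N·m.
J_AB = π(0.376)⁴/32 = 1.96×10^-3 m⁴; J_BC = π(0.376)⁴/32 = 1.96×10^-3 m⁴; J_CD = π(0.282)⁴/32 = 6.21×10^-4 m⁴.
θ = (T/G)·Σ L_i/J_i = (400700/17.3×10⁹)·(4.59/1.96×10^-3 + 4.24/1.96×10^-3 + 4.82/6.21×10^-4) = 0.2840 rad.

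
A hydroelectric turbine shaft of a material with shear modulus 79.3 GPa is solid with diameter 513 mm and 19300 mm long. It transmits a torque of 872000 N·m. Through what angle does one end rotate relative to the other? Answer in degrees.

J = πd⁴/32 = π(0.513)⁴/32 = 6.799×10^-3 m⁴.
θ = T·L/(G·J) = 872000 × 19.3 / (79.3×10⁹ × 6.799×10^-3) = 0.03121 rad.

1.79°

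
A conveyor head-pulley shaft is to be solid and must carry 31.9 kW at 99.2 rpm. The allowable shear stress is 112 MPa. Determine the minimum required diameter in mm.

ω = 2π·99.2/60 = 10.39 rad/s, so T = P/ω = 31.9×10³ / 10.39 = 3071 N·m.
For a solid shaft τ_max = 16T/(πd³), so d = (16T/(π τ_allow))^(1/3) = (16·3071/(π·1.12×10^8))^(1/3) = 0.05188 m.

51.9 mm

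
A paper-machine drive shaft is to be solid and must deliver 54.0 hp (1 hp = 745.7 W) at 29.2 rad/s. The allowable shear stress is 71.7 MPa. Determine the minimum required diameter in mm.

46.1 mm

ω = 29.2 rad/s, so T = P/ω = 54.0×745.7 / 29.20 = 1379 N·m.
For a solid shaft τ_max = 16T/(πd³), so d = (16T/(π τ_allow))^(1/3) = (16·1379/(π·7.17×10^7))^(1/3) = 0.04610 m.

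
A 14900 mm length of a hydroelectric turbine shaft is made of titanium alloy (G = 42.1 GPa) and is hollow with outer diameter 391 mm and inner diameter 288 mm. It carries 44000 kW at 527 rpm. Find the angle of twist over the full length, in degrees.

ω = 2π·527/60 = 55.19 rad/s, so T = P/ω = 44000×10³ / 55.19 = 797300 N·m.
J = π(d_o⁴ − d_i⁴)/32 = π(0.391⁴ − 0.288⁴)/32 = 1.619×10^-3 m⁴.
θ = T·L/(G·J) = 797300 × 14.9 / (42.1×10⁹ × 1.619×10^-3) = 0.1743 rad.

9.98°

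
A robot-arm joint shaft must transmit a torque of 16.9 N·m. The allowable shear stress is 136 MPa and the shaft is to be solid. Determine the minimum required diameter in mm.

8.59 mm

For a solid shaft τ_max = 16T/(πd³), so d = (16T/(π τ_allow))^(1/3) = (16·16.90/(π·1.36×10^8))^(1/3) = 0.008586 m.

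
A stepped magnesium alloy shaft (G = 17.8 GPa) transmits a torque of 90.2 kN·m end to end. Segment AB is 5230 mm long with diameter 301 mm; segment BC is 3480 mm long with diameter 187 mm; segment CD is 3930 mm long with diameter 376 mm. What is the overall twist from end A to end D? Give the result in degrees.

J_AB = π(0.301)⁴/32 = 8.06×10^-4 m⁴; J_BC = π(0.187)⁴/32 = 1.20×10^-4 m⁴; J_CD = π(0.376)⁴/32 = 1.96×10^-3 m⁴.
θ = (T/G)·Σ L_i/J_i = (90200/17.8×10⁹)·(5.23/8.06×10^-4 + 3.48/1.20×10^-4 + 3.93/1.96×10^-3) = 0.1899 rad.

10.9°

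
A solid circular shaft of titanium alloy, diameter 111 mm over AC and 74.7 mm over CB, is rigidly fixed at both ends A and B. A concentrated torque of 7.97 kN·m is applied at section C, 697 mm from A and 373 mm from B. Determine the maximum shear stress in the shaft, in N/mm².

Compatibility: T_A·a/J_AC = T_B·b/J_CB with T_A + T_B = T₀.
J_AC = 1.49×10^-5 m⁴, J_CB = 3.06×10^-6 m⁴, so T_A = T₀·(J_AC/a)/((J_AC/a)+(J_CB/b)) = 5762 N·m, T_B = 2208 N·m.
τ in each portion: τ_AC = 2.15×10^7 Pa, τ_CB = 2.70×10^7 Pa; maximum is in CB.
τ_max = T_CB·r/J = 2208·0.0374/3.06×10^-6 = 2.698×10^7 Pa.

27.0 N/mm²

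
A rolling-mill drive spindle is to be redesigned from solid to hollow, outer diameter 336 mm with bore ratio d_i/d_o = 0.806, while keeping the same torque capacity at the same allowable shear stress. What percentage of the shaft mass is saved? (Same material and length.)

Equal τ_max and T ⇒ the solid shaft needs d_s³ = d_o³(1−k⁴), so d_s = 336·(1−0.806⁴)^(1/3) = 279.9 mm.
Area ratio A_h/A_s = d_o²(1−k²)/d_s² = (1−k²)/(1−k⁴)^(2/3) = 0.5049.
Mass saving = 1 − 0.5049 = 49.5 %.

49.5 %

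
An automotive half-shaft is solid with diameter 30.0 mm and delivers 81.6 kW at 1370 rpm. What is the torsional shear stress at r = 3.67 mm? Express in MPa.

ω = 2π·1370/60 = 143.5 rad/s, so T = P/ω = 81.6×10³ / 143.5 = 568.8 N·m.
J = πd⁴/32 = π(0.0300)⁴/32 = 7.952×10^-8 m⁴.
Shear stress varies linearly with radius: τ = T·r/J = 568.8 × 0.00367 / 7.952×10^-8 = 2.625×10^7 Pa.

26.2 MPa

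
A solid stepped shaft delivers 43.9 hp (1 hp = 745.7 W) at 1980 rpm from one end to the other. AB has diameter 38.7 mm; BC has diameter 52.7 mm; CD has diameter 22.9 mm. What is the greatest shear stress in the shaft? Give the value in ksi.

9.71 ksi

ω = 2π·1980/60 = 207.3 rad/s, so T = P/ω = 43.9×745.7 / 207.3 = 157.9 N·m.
Under the same torque, τ_max = 16T/(πd³) is largest where d is smallest — segment CD (d = 22.9 mm).
τ_max = 16·157.9/(π·(0.0229)³) = 6.696×10^7 Pa.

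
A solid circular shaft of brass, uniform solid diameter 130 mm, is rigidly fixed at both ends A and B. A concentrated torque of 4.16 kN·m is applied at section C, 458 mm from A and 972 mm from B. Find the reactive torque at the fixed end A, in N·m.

With uniform GJ and both ends fixed, compatibility θ_AC = θ_CB gives T_A·a = T_B·b, together with T_A + T_B = T₀.
T_A = T₀·b/(a+b) = 4160·972/1430 = 2828 N·m; T_B = 1332 N·m.

2830 N·m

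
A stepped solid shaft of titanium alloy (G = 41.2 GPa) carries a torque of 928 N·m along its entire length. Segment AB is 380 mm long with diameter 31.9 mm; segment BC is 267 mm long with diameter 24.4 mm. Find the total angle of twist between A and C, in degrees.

J_AB = π(0.0319)⁴/32 = 1.02×10^-7 m⁴; J_BC = π(0.0244)⁴/32 = 3.48×10^-8 m⁴.
θ = (T/G)·Σ L_i/J_i = (928.0/41.2×10⁹)·(0.380/1.02×10^-7 + 0.267/3.48×10^-8) = 0.2570 rad.

14.7°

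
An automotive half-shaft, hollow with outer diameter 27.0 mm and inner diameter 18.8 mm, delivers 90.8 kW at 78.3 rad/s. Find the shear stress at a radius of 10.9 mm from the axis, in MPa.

317 MPa

ω = 78.3 rad/s, so T = P/ω = 90.8×10³ / 78.30 = 1160 N·m.
J = π(d_o⁴ − d_i⁴)/32 = π(0.0270⁴ − 0.0188⁴)/32 = 3.991×10^-8 m⁴.
Shear stress varies linearly with radius: τ = T·r/J = 1160 × 0.0109 / 3.991×10^-8 = 3.167×10^8 Pa.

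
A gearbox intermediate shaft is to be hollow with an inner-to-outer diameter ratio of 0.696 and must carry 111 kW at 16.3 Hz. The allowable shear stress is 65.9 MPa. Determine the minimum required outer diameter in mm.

47.8 mm

ω = 2π·16.3 = 102.4 rad/s, so T = P/ω = 111×10³ / 102.4 = 1084 N·m.
For a hollow shaft with d_i/d_o = 0.696: τ_max = 16T/(π d_o³ (1−k⁴)), so d_o = [16T/(π τ_allow (1−k⁴))]^(1/3) = [16·1084/(π·6.59×10^7·0.7653)]^(1/3) = 0.04783 m.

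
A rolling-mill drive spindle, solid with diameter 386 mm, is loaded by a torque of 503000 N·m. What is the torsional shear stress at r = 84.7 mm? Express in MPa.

19.5 MPa

J = πd⁴/32 = π(0.386)⁴/32 = 2.179×10^-3 m⁴.
Shear stress varies linearly with radius: τ = T·r/J = 503000 × 0.0847 / 2.179×10^-3 = 1.955×10^7 Pa.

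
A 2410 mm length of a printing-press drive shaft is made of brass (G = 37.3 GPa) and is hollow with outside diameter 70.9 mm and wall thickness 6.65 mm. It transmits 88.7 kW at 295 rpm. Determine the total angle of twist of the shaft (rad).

0.133 rad

ω = 2π·295/60 = 30.89 rad/s, so T = P/ω = 88.7×10³ / 30.89 = 2871 N·m.
J = π(d_o⁴ − d_i⁴)/32 = π(0.0709⁴ − 0.0576⁴)/32 = 1.400×10^-6 m⁴.
θ = T·L/(G·J) = 2871 × 2.41 / (37.3×10⁹ × 1.400×10^-6) = 0.1325 rad.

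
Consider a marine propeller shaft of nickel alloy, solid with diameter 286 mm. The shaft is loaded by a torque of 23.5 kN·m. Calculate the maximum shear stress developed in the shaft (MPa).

J = πd⁴/32 = π(0.286)⁴/32 = 6.568×10^-4 m⁴.
τ_max = T·r/J = 23500 × 0.143 / 6.568×10^-4 = 5.116×10^6 Pa.

5.12 MPa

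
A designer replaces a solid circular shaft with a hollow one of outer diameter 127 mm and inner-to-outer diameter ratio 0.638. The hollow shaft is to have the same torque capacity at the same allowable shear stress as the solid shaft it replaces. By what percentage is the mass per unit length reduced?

33.1 %

Equal τ_max and T ⇒ the solid shaft needs d_s³ = d_o³(1−k⁴), so d_s = 127·(1−0.638⁴)^(1/3) = 119.6 mm.
Area ratio A_h/A_s = d_o²(1−k²)/d_s² = (1−k²)/(1−k⁴)^(2/3) = 0.6691.
Mass saving = 1 − 0.6691 = 33.1 %.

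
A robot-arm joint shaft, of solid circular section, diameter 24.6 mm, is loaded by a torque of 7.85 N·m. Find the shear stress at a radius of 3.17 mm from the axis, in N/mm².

0.692 N/mm²

J = πd⁴/32 = π(0.0246)⁴/32 = 3.595×10^-8 m⁴.
Shear stress varies linearly with radius: τ = T·r/J = 7.850 × 0.00317 / 3.595×10^-8 = 6.921×10^5 Pa.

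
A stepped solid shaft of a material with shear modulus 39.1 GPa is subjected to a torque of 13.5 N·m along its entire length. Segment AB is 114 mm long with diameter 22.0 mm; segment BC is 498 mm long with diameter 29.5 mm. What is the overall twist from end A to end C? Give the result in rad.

0.00402 rad

J_AB = π(0.0220)⁴/32 = 2.30×10^-8 m⁴; J_BC = π(0.0295)⁴/32 = 7.44×10^-8 m⁴.
θ = (T/G)·Σ L_i/J_i = (13.50/39.1×10⁹)·(0.114/2.30×10^-8 + 0.498/7.44×10^-8) = 4.024×10^-3 rad.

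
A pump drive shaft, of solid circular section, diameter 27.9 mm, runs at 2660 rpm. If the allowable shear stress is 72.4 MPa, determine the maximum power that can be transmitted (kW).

86.0 kW

J = πd⁴/32 = π(0.0279)⁴/32 = 5.949×10^-8 m⁴.
T_max = τ_allow·J/r = 7.24×10^7 × 5.949×10^-8 / 0.0139 = 308.7 N·m.
ω = 2π·2660/60 = 278.6 rad/s, so P_max = T_max·ω = 8.600×10^4 W.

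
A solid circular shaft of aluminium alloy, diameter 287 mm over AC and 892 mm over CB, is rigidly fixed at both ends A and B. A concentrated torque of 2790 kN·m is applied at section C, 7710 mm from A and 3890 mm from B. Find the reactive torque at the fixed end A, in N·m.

15000 N·m

Compatibility: T_A·a/J_AC = T_B·b/J_CB with T_A + T_B = T₀.
J_AC = 6.66×10^-4 m⁴, J_CB = 0.0622 m⁴, so T_A = T₀·(J_AC/a)/((J_AC/a)+(J_CB/b)) = 15000 N·m, T_B = 2.775e6 N·m.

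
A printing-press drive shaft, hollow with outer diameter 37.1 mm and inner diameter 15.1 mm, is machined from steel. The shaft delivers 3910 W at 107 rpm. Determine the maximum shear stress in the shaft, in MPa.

35.8 MPa

ω = 2π·107/60 = 11.21 rad/s, so T = P/ω = 3910 / 11.21 = 349.0 N·m.
J = π(d_o⁴ − d_i⁴)/32 = π(0.0371⁴ − 0.0151⁴)/32 = 1.809×10^-7 m⁴.
τ_max = T·r/J = 349.0 × 0.0186 / 1.809×10^-7 = 3.578×10^7 Pa.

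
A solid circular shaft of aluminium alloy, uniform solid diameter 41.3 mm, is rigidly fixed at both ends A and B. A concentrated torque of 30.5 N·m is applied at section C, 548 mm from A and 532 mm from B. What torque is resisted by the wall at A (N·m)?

With uniform GJ and both ends fixed, compatibility θ_AC = θ_CB gives T_A·a = T_B·b, together with T_A + T_B = T₀.
T_A = T₀·b/(a+b) = 30.50·532/1080 = 15.02 N·m; T_B = 15.48 N·m.

15.0 N·m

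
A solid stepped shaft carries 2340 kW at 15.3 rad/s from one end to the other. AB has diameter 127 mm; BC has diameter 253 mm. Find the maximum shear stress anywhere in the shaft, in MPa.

380 MPa

ω = 15.3 rad/s, so T = P/ω = 2340×10³ / 15.30 = 152900 N·m.
Under the same torque, τ_max = 16T/(πd³) is largest where d is smallest — segment AB (d = 127 mm).
τ_max = 16·152900/(π·(0.127)³) = 3.803×10^8 Pa.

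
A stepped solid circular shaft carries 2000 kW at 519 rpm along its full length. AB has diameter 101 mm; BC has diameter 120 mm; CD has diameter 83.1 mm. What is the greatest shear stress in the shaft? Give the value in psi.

47400 psi

ω = 2π·519/60 = 54.35 rad/s, so T = P/ω = 2000×10³ / 54.35 = 36800 N·m.
Under the same torque, τ_max = 16T/(πd³) is largest where d is smallest — segment CD (d = 83.1 mm).
τ_max = 16·36800/(π·(0.0831)³) = 3.266×10^8 Pa.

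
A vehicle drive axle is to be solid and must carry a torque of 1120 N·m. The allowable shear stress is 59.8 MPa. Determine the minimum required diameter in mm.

For a solid shaft τ_max = 16T/(πd³), so d = (16T/(π τ_allow))^(1/3) = (16·1120/(π·5.98×10^7))^(1/3) = 0.04569 m.

45.7 mm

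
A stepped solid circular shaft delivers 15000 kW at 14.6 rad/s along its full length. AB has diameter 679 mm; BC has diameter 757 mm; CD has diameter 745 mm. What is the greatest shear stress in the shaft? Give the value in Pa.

1.67e7 Pa

ω = 14.6 rad/s, so T = P/ω = 15000×10³ / 14.60 = 1.027e6 N·m.
Under the same torque, τ_max = 16T/(πd³) is largest where d is smallest — segment AB (d = 679 mm).
τ_max = 16·1.027e6/(π·(0.679)³) = 1.671×10^7 Pa.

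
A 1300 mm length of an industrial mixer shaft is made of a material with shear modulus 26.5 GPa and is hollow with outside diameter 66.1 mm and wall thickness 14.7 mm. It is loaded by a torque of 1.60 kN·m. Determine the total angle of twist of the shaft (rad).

0.0463 rad

J = π(d_o⁴ − d_i⁴)/32 = π(0.0661⁴ − 0.0367⁴)/32 = 1.696×10^-6 m⁴.
θ = T·L/(G·J) = 1600 × 1.30 / (26.5×10⁹ × 1.696×10^-6) = 0.04628 rad.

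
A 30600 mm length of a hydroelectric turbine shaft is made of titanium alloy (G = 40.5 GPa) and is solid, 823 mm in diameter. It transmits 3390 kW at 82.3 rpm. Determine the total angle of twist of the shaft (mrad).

6.60 mrad

ω = 2π·82.3/60 = 8.618 rad/s, so T = P/ω = 3390×10³ / 8.618 = 393300 N·m.
J = πd⁴/32 = π(0.823)⁴/32 = 0.04504 m⁴.
θ = T·L/(G·J) = 393300 × 30.6 / (40.5×10⁹ × 0.04504) = 6.598×10^-3 rad.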